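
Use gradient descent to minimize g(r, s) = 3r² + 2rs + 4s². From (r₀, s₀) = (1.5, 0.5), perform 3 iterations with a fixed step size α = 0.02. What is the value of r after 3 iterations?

∇g = (6r + 2s, 2r + 8s)
Step 1: at (1.5, 0.5), ∇g = (10, 7) → (1.5, 0.5) − 0.02·(10, 7) = (1.3, 0.36)
Step 2: at (1.3, 0.36), ∇g = (8.52, 5.48) → (1.3, 0.36) − 0.02·(8.52, 5.48) = (1.1296, 0.2504)
Step 3: at (1.1296, 0.2504), ∇g = (7.2784, 4.2624) → (1.1296, 0.2504) − 0.02·(7.2784, 4.2624) = (0.984032, 0.165152)
r = 0.984032

0.984032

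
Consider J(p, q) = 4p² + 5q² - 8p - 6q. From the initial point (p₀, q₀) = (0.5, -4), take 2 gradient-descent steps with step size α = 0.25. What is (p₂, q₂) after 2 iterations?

(0.5, -9.75)

∇J = (8p - 8, 10q - 6)
Step 1: at (0.5, -4), ∇J = (-4, -46) → (0.5, -4) − 0.25·(-4, -46) = (1.5, 7.5)
Step 2: at (1.5, 7.5), ∇J = (4, 69) → (1.5, 7.5) − 0.25·(4, 69) = (0.5, -9.75)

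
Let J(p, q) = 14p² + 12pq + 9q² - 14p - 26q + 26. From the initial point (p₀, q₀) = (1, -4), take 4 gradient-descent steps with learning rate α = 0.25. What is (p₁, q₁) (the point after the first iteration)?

∇J = (28p + 12q - 14, 12p + 18q - 26)
(p₁, q₁) = (1, -4) − 0.25·(-34, -86) = (9.5, 17.5)

(9.5, 17.5)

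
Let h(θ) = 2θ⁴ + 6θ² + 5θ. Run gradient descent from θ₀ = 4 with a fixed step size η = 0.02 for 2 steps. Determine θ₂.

h′(θ) = 8θ³ + 12θ + 5
Step 1: h′(4) = 565; θ₁ = 4 − 0.02·565 = -7.3
Step 2: h′(-7.3) = -3194.736; θ₂ = -7.3 − 0.02·(-3194.736) = 56.59472

56.59472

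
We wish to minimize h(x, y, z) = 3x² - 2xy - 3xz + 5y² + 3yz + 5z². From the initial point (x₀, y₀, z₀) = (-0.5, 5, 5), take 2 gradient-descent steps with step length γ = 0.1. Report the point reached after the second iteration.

∇h = (6x - 2y - 3z, -2x + 10y + 3z, -3x + 3y + 10z)
(x₁, y₁, z₁) = (-0.5, 5, 5) − 0.1·(-28, 66, 66.5) = (2.3, -1.6, -1.65)
(x₂, y₂, z₂) = (2.3, -1.6, -1.65) − 0.1·(21.95, -25.55, -28.2) = (0.105, 0.955, 1.17)

(0.105, 0.955, 1.17)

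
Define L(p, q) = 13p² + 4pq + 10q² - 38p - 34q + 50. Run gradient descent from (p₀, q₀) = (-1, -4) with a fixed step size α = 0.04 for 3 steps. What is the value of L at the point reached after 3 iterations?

1.851690029056

∇L = (26p + 4q - 38, 4p + 20q - 34)
Step 1: at (-1, -4), ∇L = (-80, -118) → (-1, -4) − 0.04·(-80, -118) = (2.2, 0.72)
Step 2: at (2.2, 0.72), ∇L = (22.08, -10.8) → (2.2, 0.72) − 0.04·(22.08, -10.8) = (1.3168, 1.152)
Step 3: at (1.3168, 1.152), ∇L = (0.8448, -5.6928) → (1.3168, 1.152) − 0.04·(0.8448, -5.6928) = (1.283008, 1.379712)
L(1.283008, 1.379712) = 1.851690029056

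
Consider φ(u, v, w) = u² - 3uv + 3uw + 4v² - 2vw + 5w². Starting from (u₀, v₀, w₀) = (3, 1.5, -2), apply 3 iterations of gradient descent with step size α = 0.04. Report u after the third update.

∇φ = (2u - 3v + 3w, -3u + 8v - 2w, 3u - 2v + 10w)
(u₁, v₁, w₁) = (3, 1.5, -2) − 0.04·(-4.5, 7, -14) = (3.18, 1.22, -1.44)
(u₂, v₂, w₂) = (3.18, 1.22, -1.44) − 0.04·(-1.62, 3.1, -7.3) = (3.2448, 1.096, -1.148)
(u₃, v₃, w₃) = (3.2448, 1.096, -1.148) − 0.04·(-0.2424, 1.3296, -3.9376) = (3.254496, 1.042816, -0.990496)
u = 3.254496

3.254496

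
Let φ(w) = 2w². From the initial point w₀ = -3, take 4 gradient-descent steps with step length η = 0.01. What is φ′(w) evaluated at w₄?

-10.19215872

φ′(w) = 4w
w₁ = -3 − 0.01·(-12) = -2.88
w₂ = -2.88 − 0.01·(-11.52) = -2.7648
w₃ = -2.7648 − 0.01·(-11.0592) = -2.654208
w₄ = -2.654208 − 0.01·(-10.616832) = -2.54803968
φ′(w) at (-2.54803968) = -10.19215872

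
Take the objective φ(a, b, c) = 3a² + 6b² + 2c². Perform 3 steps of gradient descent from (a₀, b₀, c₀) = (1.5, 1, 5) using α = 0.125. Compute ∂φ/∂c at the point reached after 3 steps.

∇φ = (6a, 12b, 4c)
(a₁, b₁, c₁) = (1.5, 1, 5) − 0.125·(9, 12, 20) = (0.375, -0.5, 2.5)
(a₂, b₂, c₂) = (0.375, -0.5, 2.5) − 0.125·(2.25, -6, 10) = (0.09375, 0.25, 1.25)
(a₃, b₃, c₃) = (0.09375, 0.25, 1.25) − 0.125·(0.5625, 3, 5) = (0.0234375, -0.125, 0.625)
∂φ/∂c at (0.0234375, -0.125, 0.625) = 2.5

2.5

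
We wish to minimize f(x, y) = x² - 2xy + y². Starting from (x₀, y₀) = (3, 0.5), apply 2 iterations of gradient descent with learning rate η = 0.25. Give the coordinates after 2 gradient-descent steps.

∇f = (2x - 2y, -2x + 2y)
Step 1: at (3, 0.5), ∇f = (5, -5) → (3, 0.5) − 0.25·(5, -5) = (1.75, 1.75)
Step 2: at (1.75, 1.75), ∇f = (0, 0) → (1.75, 1.75) − 0.25·(0, 0) = (1.75, 1.75)

(1.75, 1.75)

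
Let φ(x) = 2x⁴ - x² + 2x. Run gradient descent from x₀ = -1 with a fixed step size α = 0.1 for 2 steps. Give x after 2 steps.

φ′(x) = 8x³ - 2x + 2
x₁ = -1 − 0.1·(-4) = -0.6
x₂ = -0.6 − 0.1·1.472 = -0.7472

-0.7472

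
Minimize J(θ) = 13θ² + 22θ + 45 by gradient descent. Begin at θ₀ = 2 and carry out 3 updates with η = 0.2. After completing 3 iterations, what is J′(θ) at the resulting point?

-5482.512

J′(θ) = 26θ + 22
θ₁ = 2 − 0.2·74 = -12.8
θ₂ = -12.8 − 0.2·(-310.8) = 49.36
θ₃ = 49.36 − 0.2·1305.36 = -211.712
J′(θ) at (-211.712) = -5482.512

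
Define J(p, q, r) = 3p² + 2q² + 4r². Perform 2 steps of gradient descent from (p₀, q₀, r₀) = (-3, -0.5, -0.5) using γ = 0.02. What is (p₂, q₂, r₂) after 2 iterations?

∇J = (6p, 4q, 8r)
(p₁, q₁, r₁) = (-3, -0.5, -0.5) − 0.02·(-18, -2, -4) = (-2.64, -0.46, -0.42)
(p₂, q₂, r₂) = (-2.64, -0.46, -0.42) − 0.02·(-15.84, -1.84, -3.36) = (-2.3232, -0.4232, -0.3528)

(-2.3232, -0.4232, -0.3528)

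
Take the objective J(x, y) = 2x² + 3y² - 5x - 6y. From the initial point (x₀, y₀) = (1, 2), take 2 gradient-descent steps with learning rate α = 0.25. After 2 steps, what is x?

∇J = (4x - 5, 6y - 6)
(x₁, y₁) = (1, 2) − 0.25·(-1, 6) = (1.25, 0.5)
(x₂, y₂) = (1.25, 0.5) − 0.25·(0, -3) = (1.25, 1.25)
x = 1.25

1.25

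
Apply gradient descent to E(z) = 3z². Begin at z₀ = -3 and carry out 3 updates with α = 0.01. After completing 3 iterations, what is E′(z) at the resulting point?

-14.950512

E′(z) = 6z
z₁ = -3 − 0.01·(-18) = -2.82
z₂ = -2.82 − 0.01·(-16.92) = -2.6508
z₃ = -2.6508 − 0.01·(-15.9048) = -2.491752
E′(z) at (-2.491752) = -14.950512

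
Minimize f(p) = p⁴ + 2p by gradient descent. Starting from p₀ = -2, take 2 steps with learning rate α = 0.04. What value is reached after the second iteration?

-0.79808

f′(p) = 4p³ + 2
p₁ = -2 − 0.04·(-30) = -0.8
p₂ = -0.8 − 0.04·(-0.048) = -0.79808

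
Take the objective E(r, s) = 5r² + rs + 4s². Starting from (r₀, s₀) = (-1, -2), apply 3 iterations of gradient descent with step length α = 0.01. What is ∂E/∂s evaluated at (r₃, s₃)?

-12.944214

∇E = (10r + s, r + 8s)
Step 1: at (-1, -2), ∇E = (-12, -17) → (-1, -2) − 0.01·(-12, -17) = (-0.88, -1.83)
Step 2: at (-0.88, -1.83), ∇E = (-10.63, -15.52) → (-0.88, -1.83) − 0.01·(-10.63, -15.52) = (-0.7737, -1.6748)
Step 3: at (-0.7737, -1.6748), ∇E = (-9.4118, -14.1721) → (-0.7737, -1.6748) − 0.01·(-9.4118, -14.1721) = (-0.679582, -1.533079)
∂E/∂s at (-0.679582, -1.533079) = -12.944214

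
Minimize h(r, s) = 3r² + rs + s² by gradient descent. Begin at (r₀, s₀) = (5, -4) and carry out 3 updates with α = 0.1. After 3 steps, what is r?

∇h = (6r + s, r + 2s)
(r₁, s₁) = (5, -4) − 0.1·(26, -3) = (2.4, -3.7)
(r₂, s₂) = (2.4, -3.7) − 0.1·(10.7, -5) = (1.33, -3.2)
(r₃, s₃) = (1.33, -3.2) − 0.1·(4.78, -5.07) = (0.852, -2.693)
r = 0.852

0.852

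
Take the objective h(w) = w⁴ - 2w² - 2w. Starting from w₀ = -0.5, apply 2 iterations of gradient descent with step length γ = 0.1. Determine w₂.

h′(w) = 4w³ - 4w - 2
w₁ = -0.5 − 0.1·(-0.5) = -0.45
w₂ = -0.45 − 0.1·(-0.5645) = -0.39355

-0.39355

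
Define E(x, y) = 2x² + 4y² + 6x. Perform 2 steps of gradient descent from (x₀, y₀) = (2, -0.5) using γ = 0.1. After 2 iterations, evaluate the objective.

-1.3232

∇E = (4x + 6, 8y)
(x₁, y₁) = (2, -0.5) − 0.1·(14, -4) = (0.6, -0.1)
(x₂, y₂) = (0.6, -0.1) − 0.1·(8.4, -0.8) = (-0.24, -0.02)
E(-0.24, -0.02) = -1.3232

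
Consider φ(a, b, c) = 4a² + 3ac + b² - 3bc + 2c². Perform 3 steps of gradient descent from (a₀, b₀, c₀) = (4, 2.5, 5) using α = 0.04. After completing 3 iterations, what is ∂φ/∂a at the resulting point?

11.420704

∇φ = (8a + 3c, 2b - 3c, 3a - 3b + 4c)
Step 1: at (4, 2.5, 5), ∇φ = (47, -10, 24.5) → (4, 2.5, 5) − 0.04·(47, -10, 24.5) = (2.12, 2.9, 4.02)
Step 2: at (2.12, 2.9, 4.02), ∇φ = (29.02, -6.26, 13.74) → (2.12, 2.9, 4.02) − 0.04·(29.02, -6.26, 13.74) = (0.9592, 3.1504, 3.4704)
Step 3: at (0.9592, 3.1504, 3.4704), ∇φ = (18.0848, -4.1104, 7.308) → (0.9592, 3.1504, 3.4704) − 0.04·(18.0848, -4.1104, 7.308) = (0.235808, 3.314816, 3.17808)
∂φ/∂a at (0.235808, 3.314816, 3.17808) = 11.420704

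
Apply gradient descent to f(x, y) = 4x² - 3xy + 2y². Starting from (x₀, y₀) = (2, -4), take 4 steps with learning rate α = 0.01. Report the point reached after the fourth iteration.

(1.04292962, -3.2171154)

∇f = (8x - 3y, -3x + 4y)
Step 1: at (2, -4), ∇f = (28, -22) → (2, -4) − 0.01·(28, -22) = (1.72, -3.78)
Step 2: at (1.72, -3.78), ∇f = (25.1, -20.28) → (1.72, -3.78) − 0.01·(25.1, -20.28) = (1.469, -3.5772)
Step 3: at (1.469, -3.5772), ∇f = (22.4836, -18.7158) → (1.469, -3.5772) − 0.01·(22.4836, -18.7158) = (1.244164, -3.390042)
Step 4: at (1.244164, -3.390042), ∇f = (20.123438, -17.29266) → (1.244164, -3.390042) − 0.01·(20.123438, -17.29266) = (1.04292962, -3.2171154)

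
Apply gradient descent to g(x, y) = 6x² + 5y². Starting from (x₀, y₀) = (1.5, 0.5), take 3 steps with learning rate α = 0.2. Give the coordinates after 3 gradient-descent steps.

∇g = (12x, 10y)
Step 1: at (1.5, 0.5), ∇g = (18, 5) → (1.5, 0.5) − 0.2·(18, 5) = (-2.1, -0.5)
Step 2: at (-2.1, -0.5), ∇g = (-25.2, -5) → (-2.1, -0.5) − 0.2·(-25.2, -5) = (2.94, 0.5)
Step 3: at (2.94, 0.5), ∇g = (35.28, 5) → (2.94, 0.5) − 0.2·(35.28, 5) = (-4.116, -0.5)

(-4.116, -0.5)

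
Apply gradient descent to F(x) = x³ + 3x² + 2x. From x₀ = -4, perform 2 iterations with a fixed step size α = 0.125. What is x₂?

-21.7734375

F′(x) = 3x² + 6x + 2
Step 1: F′(-4) = 26; x₁ = -4 − 0.125·26 = -7.25
Step 2: F′(-7.25) = 116.1875; x₂ = -7.25 − 0.125·116.1875 = -21.7734375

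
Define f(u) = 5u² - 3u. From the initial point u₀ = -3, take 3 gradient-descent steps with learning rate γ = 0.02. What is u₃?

f′(u) = 10u - 3
Step 1: f′(-3) = -33; u₁ = -3 − 0.02·(-33) = -2.34
Step 2: f′(-2.34) = -26.4; u₂ = -2.34 − 0.02·(-26.4) = -1.812
Step 3: f′(-1.812) = -21.12; u₃ = -1.812 − 0.02·(-21.12) = -1.3896

-1.3896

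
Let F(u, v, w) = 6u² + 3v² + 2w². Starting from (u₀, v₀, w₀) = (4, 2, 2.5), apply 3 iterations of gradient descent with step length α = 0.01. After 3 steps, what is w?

2.21184

∇F = (12u, 6v, 4w)
(u₁, v₁, w₁) = (4, 2, 2.5) − 0.01·(48, 12, 10) = (3.52, 1.88, 2.4)
(u₂, v₂, w₂) = (3.52, 1.88, 2.4) − 0.01·(42.24, 11.28, 9.6) = (3.0976, 1.7672, 2.304)
(u₃, v₃, w₃) = (3.0976, 1.7672, 2.304) − 0.01·(37.1712, 10.6032, 9.216) = (2.725888, 1.661168, 2.21184)
w = 2.21184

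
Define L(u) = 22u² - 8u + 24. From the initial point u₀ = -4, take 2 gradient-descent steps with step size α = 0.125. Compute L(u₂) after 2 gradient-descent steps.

157785.5

L′(u) = 44u - 8
u₁ = -4 − 0.125·(-184) = 19
u₂ = 19 − 0.125·828 = -84.5
L(-84.5) = 157785.5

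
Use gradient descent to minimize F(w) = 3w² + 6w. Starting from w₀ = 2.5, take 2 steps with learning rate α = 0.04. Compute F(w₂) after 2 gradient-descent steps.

F′(w) = 6w + 6
Step 1: F′(2.5) = 21; w₁ = 2.5 − 0.04·21 = 1.66
Step 2: F′(1.66) = 15.96; w₂ = 1.66 − 0.04·15.96 = 1.0216
F(1.0216) = 9.26059968

9.26059968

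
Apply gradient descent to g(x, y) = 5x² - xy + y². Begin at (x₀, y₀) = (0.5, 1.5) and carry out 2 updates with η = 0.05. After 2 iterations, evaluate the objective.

∇g = (10x - y, -x + 2y)
Step 1: at (0.5, 1.5), ∇g = (3.5, 2.5) → (0.5, 1.5) − 0.05·(3.5, 2.5) = (0.325, 1.375)
Step 2: at (0.325, 1.375), ∇g = (1.875, 2.425) → (0.325, 1.375) − 0.05·(1.875, 2.425) = (0.23125, 1.25375)
g(0.23125, 1.25375) = 1.5493421875

1.5493421875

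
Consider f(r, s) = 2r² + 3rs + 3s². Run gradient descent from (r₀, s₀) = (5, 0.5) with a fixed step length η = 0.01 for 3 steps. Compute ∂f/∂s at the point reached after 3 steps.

13.2495375

∇f = (4r + 3s, 3r + 6s)
(r₁, s₁) = (5, 0.5) − 0.01·(21.5, 18) = (4.785, 0.32)
(r₂, s₂) = (4.785, 0.32) − 0.01·(20.1, 16.275) = (4.584, 0.15725)
(r₃, s₃) = (4.584, 0.15725) − 0.01·(18.80775, 14.6955) = (4.3959225, 0.010295)
∂f/∂s at (4.3959225, 0.010295) = 13.2495375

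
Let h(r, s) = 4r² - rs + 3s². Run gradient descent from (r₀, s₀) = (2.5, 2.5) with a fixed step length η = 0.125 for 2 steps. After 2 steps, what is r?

0.1171875

∇h = (8r - s, -r + 6s)
(r₁, s₁) = (2.5, 2.5) − 0.125·(17.5, 12.5) = (0.3125, 0.9375)
(r₂, s₂) = (0.3125, 0.9375) − 0.125·(1.5625, 5.3125) = (0.1171875, 0.2734375)
r = 0.1171875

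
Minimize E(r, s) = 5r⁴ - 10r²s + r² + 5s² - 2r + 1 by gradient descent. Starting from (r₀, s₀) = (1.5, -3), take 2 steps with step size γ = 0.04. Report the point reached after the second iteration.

(89.8159232, 8.83024)

∇E = (20r³ - 20rs + 2r - 2, -10r² + 10s)
(r₁, s₁) = (1.5, -3) − 0.04·(158.5, -52.5) = (-4.84, -0.9)
(r₂, s₂) = (-4.84, -0.9) − 0.04·(-2366.39808, -243.256) = (89.8159232, 8.83024)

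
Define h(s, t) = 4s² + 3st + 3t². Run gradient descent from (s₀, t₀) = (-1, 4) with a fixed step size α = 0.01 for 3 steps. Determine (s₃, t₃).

∇h = (8s + 3t, 3s + 6t)
(s₁, t₁) = (-1, 4) − 0.01·(4, 21) = (-1.04, 3.79)
(s₂, t₂) = (-1.04, 3.79) − 0.01·(3.05, 19.62) = (-1.0705, 3.5938)
(s₃, t₃) = (-1.0705, 3.5938) − 0.01·(2.2174, 18.3513) = (-1.092674, 3.410287)

(-1.092674, 3.410287)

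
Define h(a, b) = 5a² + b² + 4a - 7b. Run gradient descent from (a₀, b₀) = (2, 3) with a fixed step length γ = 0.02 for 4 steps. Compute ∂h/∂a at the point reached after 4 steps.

∇h = (10a + 4, 2b - 7)
Step 1: at (2, 3), ∇h = (24, -1) → (2, 3) − 0.02·(24, -1) = (1.52, 3.02)
Step 2: at (1.52, 3.02), ∇h = (19.2, -0.96) → (1.52, 3.02) − 0.02·(19.2, -0.96) = (1.136, 3.0392)
Step 3: at (1.136, 3.0392), ∇h = (15.36, -0.9216) → (1.136, 3.0392) − 0.02·(15.36, -0.9216) = (0.8288, 3.057632)
Step 4: at (0.8288, 3.057632), ∇h = (12.288, -0.884736) → (0.8288, 3.057632) − 0.02·(12.288, -0.884736) = (0.58304, 3.07532672)
∂h/∂a at (0.58304, 3.07532672) = 9.8304

9.8304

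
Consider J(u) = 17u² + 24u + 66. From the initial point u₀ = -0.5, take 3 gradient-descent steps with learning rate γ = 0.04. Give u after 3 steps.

-0.715488

J′(u) = 34u + 24
u₁ = -0.5 − 0.04·7 = -0.78
u₂ = -0.78 − 0.04·(-2.52) = -0.6792
u₃ = -0.6792 − 0.04·0.9072 = -0.715488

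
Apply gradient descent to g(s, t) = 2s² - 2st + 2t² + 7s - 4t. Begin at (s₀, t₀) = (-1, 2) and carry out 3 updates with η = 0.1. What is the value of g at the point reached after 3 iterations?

-5.339104

∇g = (4s - 2t + 7, -2s + 4t - 4)
(s₁, t₁) = (-1, 2) − 0.1·(-1, 6) = (-0.9, 1.4)
(s₂, t₂) = (-0.9, 1.4) − 0.1·(0.6, 3.4) = (-0.96, 1.06)
(s₃, t₃) = (-0.96, 1.06) − 0.1·(1.04, 2.16) = (-1.064, 0.844)
g(-1.064, 0.844) = -5.339104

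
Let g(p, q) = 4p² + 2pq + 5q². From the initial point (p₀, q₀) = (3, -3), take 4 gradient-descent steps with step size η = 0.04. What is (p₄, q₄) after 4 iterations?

∇g = (8p + 2q, 2p + 10q)
Step 1: at (3, -3), ∇g = (18, -24) → (3, -3) − 0.04·(18, -24) = (2.28, -2.04)
Step 2: at (2.28, -2.04), ∇g = (14.16, -15.84) → (2.28, -2.04) − 0.04·(14.16, -15.84) = (1.7136, -1.4064)
Step 3: at (1.7136, -1.4064), ∇g = (10.896, -10.6368) → (1.7136, -1.4064) − 0.04·(10.896, -10.6368) = (1.27776, -0.980928)
Step 4: at (1.27776, -0.980928), ∇g = (8.260224, -7.25376) → (1.27776, -0.980928) − 0.04·(8.260224, -7.25376) = (0.94735104, -0.6907776)

(0.94735104, -0.6907776)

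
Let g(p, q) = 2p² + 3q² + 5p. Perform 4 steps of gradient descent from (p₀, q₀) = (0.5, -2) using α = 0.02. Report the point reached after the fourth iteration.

(0.00368768, -1.19939072)

∇g = (4p + 5, 6q)
Step 1: at (0.5, -2), ∇g = (7, -12) → (0.5, -2) − 0.02·(7, -12) = (0.36, -1.76)
Step 2: at (0.36, -1.76), ∇g = (6.44, -10.56) → (0.36, -1.76) − 0.02·(6.44, -10.56) = (0.2312, -1.5488)
Step 3: at (0.2312, -1.5488), ∇g = (5.9248, -9.2928) → (0.2312, -1.5488) − 0.02·(5.9248, -9.2928) = (0.112704, -1.362944)
Step 4: at (0.112704, -1.362944), ∇g = (5.450816, -8.177664) → (0.112704, -1.362944) − 0.02·(5.450816, -8.177664) = (0.00368768, -1.19939072)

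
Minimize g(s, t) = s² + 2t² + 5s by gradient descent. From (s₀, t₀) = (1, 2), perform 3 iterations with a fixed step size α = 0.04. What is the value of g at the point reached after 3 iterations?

∇g = (2s + 5, 4t)
Step 1: at (1, 2), ∇g = (7, 8) → (1, 2) − 0.04·(7, 8) = (0.72, 1.68)
Step 2: at (0.72, 1.68), ∇g = (6.44, 6.72) → (0.72, 1.68) − 0.04·(6.44, 6.72) = (0.4624, 1.4112)
Step 3: at (0.4624, 1.4112), ∇g = (5.9248, 5.6448) → (0.4624, 1.4112) − 0.04·(5.9248, 5.6448) = (0.225408, 1.185408)
g(0.225408, 1.185408) = 3.988233019392

3.988233019392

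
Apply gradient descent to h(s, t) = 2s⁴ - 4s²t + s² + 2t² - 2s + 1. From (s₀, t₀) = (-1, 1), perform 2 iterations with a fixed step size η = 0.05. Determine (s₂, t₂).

(-0.7352, 0.928)

∇h = (8s³ - 8st + 2s - 2, -4s² + 4t)
Step 1: at (-1, 1), ∇h = (-4, 0) → (-1, 1) − 0.05·(-4, 0) = (-0.8, 1)
Step 2: at (-0.8, 1), ∇h = (-1.296, 1.44) → (-0.8, 1) − 0.05·(-1.296, 1.44) = (-0.7352, 0.928)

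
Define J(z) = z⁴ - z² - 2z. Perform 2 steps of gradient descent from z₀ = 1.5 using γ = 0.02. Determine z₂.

1.23498904

J′(z) = 4z³ - 2z - 2
Step 1: J′(1.5) = 8.5; z₁ = 1.5 − 0.02·8.5 = 1.33
Step 2: J′(1.33) = 4.750548; z₂ = 1.33 − 0.02·4.750548 = 1.23498904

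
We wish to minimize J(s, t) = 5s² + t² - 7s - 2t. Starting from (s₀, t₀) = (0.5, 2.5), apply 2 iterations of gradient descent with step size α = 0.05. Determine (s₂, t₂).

(0.65, 2.215)

∇J = (10s - 7, 2t - 2)
(s₁, t₁) = (0.5, 2.5) − 0.05·(-2, 3) = (0.6, 2.35)
(s₂, t₂) = (0.6, 2.35) − 0.05·(-1, 2.7) = (0.65, 2.215)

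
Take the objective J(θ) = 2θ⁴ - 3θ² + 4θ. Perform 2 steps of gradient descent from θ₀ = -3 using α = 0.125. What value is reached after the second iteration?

J′(θ) = 8θ³ - 6θ + 4
Step 1: J′(-3) = -194; θ₁ = -3 − 0.125·(-194) = 21.25
Step 2: J′(21.25) = 76642.125; θ₂ = 21.25 − 0.125·76642.125 = -9559.015625

-9559.015625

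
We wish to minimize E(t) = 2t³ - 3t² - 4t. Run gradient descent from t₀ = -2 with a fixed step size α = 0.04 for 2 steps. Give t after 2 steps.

E′(t) = 6t² - 6t - 4
Step 1: E′(-2) = 32; t₁ = -2 − 0.04·32 = -3.28
Step 2: E′(-3.28) = 80.2304; t₂ = -3.28 − 0.04·80.2304 = -6.489216

-6.489216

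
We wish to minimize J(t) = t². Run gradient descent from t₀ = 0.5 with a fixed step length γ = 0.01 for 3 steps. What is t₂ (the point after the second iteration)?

J′(t) = 2t
Step 1: J′(0.5) = 1; t₁ = 0.5 − 0.01·1 = 0.49
Step 2: J′(0.49) = 0.98; t₂ = 0.49 − 0.01·0.98 = 0.4802

0.4802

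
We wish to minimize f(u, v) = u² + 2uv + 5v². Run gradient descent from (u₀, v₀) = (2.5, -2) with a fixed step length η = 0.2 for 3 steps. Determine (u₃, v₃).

(1.356, 1.528)

∇f = (2u + 2v, 2u + 10v)
(u₁, v₁) = (2.5, -2) − 0.2·(1, -15) = (2.3, 1)
(u₂, v₂) = (2.3, 1) − 0.2·(6.6, 14.6) = (0.98, -1.92)
(u₃, v₃) = (0.98, -1.92) − 0.2·(-1.88, -17.24) = (1.356, 1.528)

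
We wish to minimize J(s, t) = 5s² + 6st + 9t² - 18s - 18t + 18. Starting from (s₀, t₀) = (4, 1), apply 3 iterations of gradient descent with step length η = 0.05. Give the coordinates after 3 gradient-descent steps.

∇J = (10s + 6t - 18, 6s + 18t - 18)
Step 1: at (4, 1), ∇J = (28, 24) → (4, 1) − 0.05·(28, 24) = (2.6, -0.2)
Step 2: at (2.6, -0.2), ∇J = (6.8, -6) → (2.6, -0.2) − 0.05·(6.8, -6) = (2.26, 0.1)
Step 3: at (2.26, 0.1), ∇J = (5.2, -2.64) → (2.26, 0.1) − 0.05·(5.2, -2.64) = (2, 0.232)

(2, 0.232)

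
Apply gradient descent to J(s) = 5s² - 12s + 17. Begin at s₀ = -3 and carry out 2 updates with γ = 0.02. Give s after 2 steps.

-1.488

J′(s) = 10s - 12
Step 1: J′(-3) = -42; s₁ = -3 − 0.02·(-42) = -2.16
Step 2: J′(-2.16) = -33.6; s₂ = -2.16 − 0.02·(-33.6) = -1.488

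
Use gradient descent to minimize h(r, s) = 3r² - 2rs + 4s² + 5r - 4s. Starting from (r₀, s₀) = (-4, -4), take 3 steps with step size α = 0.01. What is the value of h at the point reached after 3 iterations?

52.78859337632

∇h = (6r - 2s + 5, -2r + 8s - 4)
(r₁, s₁) = (-4, -4) − 0.01·(-11, -28) = (-3.89, -3.72)
(r₂, s₂) = (-3.89, -3.72) − 0.01·(-10.9, -25.98) = (-3.781, -3.4602)
(r₃, s₃) = (-3.781, -3.4602) − 0.01·(-10.7656, -24.1196) = (-3.673344, -3.219004)
h(-3.673344, -3.219004) = 52.78859337632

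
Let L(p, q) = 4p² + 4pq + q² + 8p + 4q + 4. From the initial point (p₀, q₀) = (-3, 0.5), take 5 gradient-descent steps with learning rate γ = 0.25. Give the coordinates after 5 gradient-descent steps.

∇L = (8p + 4q + 8, 4p + 2q + 4)
Step 1: at (-3, 0.5), ∇L = (-14, -7) → (-3, 0.5) − 0.25·(-14, -7) = (0.5, 2.25)
Step 2: at (0.5, 2.25), ∇L = (21, 10.5) → (0.5, 2.25) − 0.25·(21, 10.5) = (-4.75, -0.375)
Step 3: at (-4.75, -0.375), ∇L = (-31.5, -15.75) → (-4.75, -0.375) − 0.25·(-31.5, -15.75) = (3.125, 3.5625)
Step 4: at (3.125, 3.5625), ∇L = (47.25, 23.625) → (3.125, 3.5625) − 0.25·(47.25, 23.625) = (-8.6875, -2.34375)
Step 5: at (-8.6875, -2.34375), ∇L = (-70.875, -35.4375) → (-8.6875, -2.34375) − 0.25·(-70.875, -35.4375) = (9.03125, 6.515625)

(9.03125, 6.515625)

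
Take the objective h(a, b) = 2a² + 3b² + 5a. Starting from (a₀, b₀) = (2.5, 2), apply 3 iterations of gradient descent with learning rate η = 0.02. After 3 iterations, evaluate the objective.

∇h = (4a + 5, 6b)
Step 1: at (2.5, 2), ∇h = (15, 12) → (2.5, 2) − 0.02·(15, 12) = (2.2, 1.76)
Step 2: at (2.2, 1.76), ∇h = (13.8, 10.56) → (2.2, 1.76) − 0.02·(13.8, 10.56) = (1.924, 1.5488)
Step 3: at (1.924, 1.5488), ∇h = (12.696, 9.2928) → (1.924, 1.5488) − 0.02·(12.696, 9.2928) = (1.67008, 1.362944)
h(1.67008, 1.362944) = 19.501583454208

19.501583454208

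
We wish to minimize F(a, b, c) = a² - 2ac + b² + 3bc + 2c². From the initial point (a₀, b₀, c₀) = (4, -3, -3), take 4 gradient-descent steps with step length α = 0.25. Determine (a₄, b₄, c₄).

(2.1640625, -3.05859375, 1.39453125)

∇F = (2a - 2c, 2b + 3c, -2a + 3b + 4c)
(a₁, b₁, c₁) = (4, -3, -3) − 0.25·(14, -15, -29) = (0.5, 0.75, 4.25)
(a₂, b₂, c₂) = (0.5, 0.75, 4.25) − 0.25·(-7.5, 14.25, 18.25) = (2.375, -2.8125, -0.3125)
(a₃, b₃, c₃) = (2.375, -2.8125, -0.3125) − 0.25·(5.375, -6.5625, -14.4375) = (1.03125, -1.171875, 3.296875)
(a₄, b₄, c₄) = (1.03125, -1.171875, 3.296875) − 0.25·(-4.53125, 7.546875, 7.609375) = (2.1640625, -3.05859375, 1.39453125)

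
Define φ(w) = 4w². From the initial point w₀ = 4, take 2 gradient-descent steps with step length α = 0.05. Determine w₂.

φ′(w) = 8w
Step 1: φ′(4) = 32; w₁ = 4 − 0.05·32 = 2.4
Step 2: φ′(2.4) = 19.2; w₂ = 2.4 − 0.05·19.2 = 1.44

1.44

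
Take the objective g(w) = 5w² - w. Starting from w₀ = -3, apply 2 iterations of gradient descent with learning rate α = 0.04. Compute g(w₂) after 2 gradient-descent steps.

6.17728

g′(w) = 10w - 1
w₁ = -3 − 0.04·(-31) = -1.76
w₂ = -1.76 − 0.04·(-18.6) = -1.016
g(-1.016) = 6.17728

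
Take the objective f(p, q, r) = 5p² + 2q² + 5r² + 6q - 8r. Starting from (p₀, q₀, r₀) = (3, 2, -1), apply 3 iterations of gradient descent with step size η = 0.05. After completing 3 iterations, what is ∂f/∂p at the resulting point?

∇f = (10p, 4q + 6, 10r - 8)
(p₁, q₁, r₁) = (3, 2, -1) − 0.05·(30, 14, -18) = (1.5, 1.3, -0.1)
(p₂, q₂, r₂) = (1.5, 1.3, -0.1) − 0.05·(15, 11.2, -9) = (0.75, 0.74, 0.35)
(p₃, q₃, r₃) = (0.75, 0.74, 0.35) − 0.05·(7.5, 8.96, -4.5) = (0.375, 0.292, 0.575)
∂f/∂p at (0.375, 0.292, 0.575) = 3.75

3.75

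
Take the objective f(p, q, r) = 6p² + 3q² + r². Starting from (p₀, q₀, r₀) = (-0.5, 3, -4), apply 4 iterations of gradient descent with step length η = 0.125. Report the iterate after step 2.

(-0.125, 0.1875, -2.25)

∇f = (12p, 6q, 2r)
Step 1: at (-0.5, 3, -4), ∇f = (-6, 18, -8) → (-0.5, 3, -4) − 0.125·(-6, 18, -8) = (0.25, 0.75, -3)
Step 2: at (0.25, 0.75, -3), ∇f = (3, 4.5, -6) → (0.25, 0.75, -3) − 0.125·(3, 4.5, -6) = (-0.125, 0.1875, -2.25)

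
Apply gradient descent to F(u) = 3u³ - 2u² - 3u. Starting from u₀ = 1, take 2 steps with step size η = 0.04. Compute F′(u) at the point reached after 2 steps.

F′(u) = 9u² - 4u - 3
u₁ = 1 − 0.04·2 = 0.92
u₂ = 0.92 − 0.04·0.9376 = 0.882496
F′(u) at (0.882496) = 0.479208710144

0.479208710144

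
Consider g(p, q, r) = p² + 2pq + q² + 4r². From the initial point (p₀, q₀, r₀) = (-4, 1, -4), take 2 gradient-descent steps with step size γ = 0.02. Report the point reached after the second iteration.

(-3.7696, 1.2304, -2.8224)

∇g = (2p + 2q, 2p + 2q, 8r)
(p₁, q₁, r₁) = (-4, 1, -4) − 0.02·(-6, -6, -32) = (-3.88, 1.12, -3.36)
(p₂, q₂, r₂) = (-3.88, 1.12, -3.36) − 0.02·(-5.52, -5.52, -26.88) = (-3.7696, 1.2304, -2.8224)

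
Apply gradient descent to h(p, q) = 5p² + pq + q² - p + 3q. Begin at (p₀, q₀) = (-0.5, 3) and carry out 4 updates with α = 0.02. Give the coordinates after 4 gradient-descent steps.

∇h = (10p + q - 1, p + 2q + 3)
Step 1: at (-0.5, 3), ∇h = (-3, 8.5) → (-0.5, 3) − 0.02·(-3, 8.5) = (-0.44, 2.83)
Step 2: at (-0.44, 2.83), ∇h = (-2.57, 8.22) → (-0.44, 2.83) − 0.02·(-2.57, 8.22) = (-0.3886, 2.6656)
Step 3: at (-0.3886, 2.6656), ∇h = (-2.2204, 7.9426) → (-0.3886, 2.6656) − 0.02·(-2.2204, 7.9426) = (-0.344192, 2.506748)
Step 4: at (-0.344192, 2.506748), ∇h = (-1.935172, 7.669304) → (-0.344192, 2.506748) − 0.02·(-1.935172, 7.669304) = (-0.30548856, 2.35336192)

(-0.30548856, 2.35336192)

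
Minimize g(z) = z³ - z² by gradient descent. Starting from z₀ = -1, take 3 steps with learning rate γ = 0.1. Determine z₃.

-4.8076875

g′(z) = 3z² - 2z
Step 1: g′(-1) = 5; z₁ = -1 − 0.1·5 = -1.5
Step 2: g′(-1.5) = 9.75; z₂ = -1.5 − 0.1·9.75 = -2.475
Step 3: g′(-2.475) = 23.326875; z₃ = -2.475 − 0.1·23.326875 = -4.8076875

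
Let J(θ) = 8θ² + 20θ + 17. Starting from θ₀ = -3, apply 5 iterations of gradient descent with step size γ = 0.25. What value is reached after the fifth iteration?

J′(θ) = 16θ + 20
θ₁ = -3 − 0.25·(-28) = 4
θ₂ = 4 − 0.25·84 = -17
θ₃ = -17 − 0.25·(-252) = 46
θ₄ = 46 − 0.25·756 = -143
θ₅ = -143 − 0.25·(-2268) = 424

424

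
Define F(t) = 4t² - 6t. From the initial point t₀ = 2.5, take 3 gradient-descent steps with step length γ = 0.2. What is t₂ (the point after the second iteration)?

1.38

F′(t) = 8t - 6
t₁ = 2.5 − 0.2·14 = -0.3
t₂ = -0.3 − 0.2·(-8.4) = 1.38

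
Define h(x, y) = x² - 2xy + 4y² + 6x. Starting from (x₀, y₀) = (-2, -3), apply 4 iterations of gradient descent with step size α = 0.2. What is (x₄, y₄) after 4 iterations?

(-3.4592, -1.5408)

∇h = (2x - 2y + 6, -2x + 8y)
Step 1: at (-2, -3), ∇h = (8, -20) → (-2, -3) − 0.2·(8, -20) = (-3.6, 1)
Step 2: at (-3.6, 1), ∇h = (-3.2, 15.2) → (-3.6, 1) − 0.2·(-3.2, 15.2) = (-2.96, -2.04)
Step 3: at (-2.96, -2.04), ∇h = (4.16, -10.4) → (-2.96, -2.04) − 0.2·(4.16, -10.4) = (-3.792, 0.04)
Step 4: at (-3.792, 0.04), ∇h = (-1.664, 7.904) → (-3.792, 0.04) − 0.2·(-1.664, 7.904) = (-3.4592, -1.5408)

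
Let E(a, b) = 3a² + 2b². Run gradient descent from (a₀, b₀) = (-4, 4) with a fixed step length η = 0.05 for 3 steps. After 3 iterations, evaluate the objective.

14.03576

∇E = (6a, 4b)
(a₁, b₁) = (-4, 4) − 0.05·(-24, 16) = (-2.8, 3.2)
(a₂, b₂) = (-2.8, 3.2) − 0.05·(-16.8, 12.8) = (-1.96, 2.56)
(a₃, b₃) = (-1.96, 2.56) − 0.05·(-11.76, 10.24) = (-1.372, 2.048)
E(-1.372, 2.048) = 14.03576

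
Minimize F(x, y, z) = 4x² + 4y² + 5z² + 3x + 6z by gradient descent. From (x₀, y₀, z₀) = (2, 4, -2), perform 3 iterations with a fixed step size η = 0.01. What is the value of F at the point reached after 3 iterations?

55.33322660384

∇F = (8x + 3, 8y, 10z + 6)
Step 1: at (2, 4, -2), ∇F = (19, 32, -14) → (2, 4, -2) − 0.01·(19, 32, -14) = (1.81, 3.68, -1.86)
Step 2: at (1.81, 3.68, -1.86), ∇F = (17.48, 29.44, -12.6) → (1.81, 3.68, -1.86) − 0.01·(17.48, 29.44, -12.6) = (1.6352, 3.3856, -1.734)
Step 3: at (1.6352, 3.3856, -1.734), ∇F = (16.0816, 27.0848, -11.34) → (1.6352, 3.3856, -1.734) − 0.01·(16.0816, 27.0848, -11.34) = (1.474384, 3.114752, -1.6206)
F(1.474384, 3.114752, -1.6206) = 55.33322660384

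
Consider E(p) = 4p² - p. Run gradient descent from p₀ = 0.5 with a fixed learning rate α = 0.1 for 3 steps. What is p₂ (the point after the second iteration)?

0.14

E′(p) = 8p - 1
Step 1: E′(0.5) = 3; p₁ = 0.5 − 0.1·3 = 0.2
Step 2: E′(0.2) = 0.6; p₂ = 0.2 − 0.1·0.6 = 0.14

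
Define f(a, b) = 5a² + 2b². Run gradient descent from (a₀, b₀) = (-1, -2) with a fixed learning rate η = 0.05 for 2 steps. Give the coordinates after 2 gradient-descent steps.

∇f = (10a, 4b)
Step 1: at (-1, -2), ∇f = (-10, -8) → (-1, -2) − 0.05·(-10, -8) = (-0.5, -1.6)
Step 2: at (-0.5, -1.6), ∇f = (-5, -6.4) → (-0.5, -1.6) − 0.05·(-5, -6.4) = (-0.25, -1.28)

(-0.25, -1.28)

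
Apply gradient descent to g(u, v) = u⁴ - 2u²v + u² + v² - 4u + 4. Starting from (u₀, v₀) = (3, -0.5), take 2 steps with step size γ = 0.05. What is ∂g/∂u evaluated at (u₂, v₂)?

∇g = (4u³ - 4uv + 2u - 4, -2u² + 2v)
Step 1: at (3, -0.5), ∇g = (116, -19) → (3, -0.5) − 0.05·(116, -19) = (-2.8, 0.45)
Step 2: at (-2.8, 0.45), ∇g = (-92.368, -14.78) → (-2.8, 0.45) − 0.05·(-92.368, -14.78) = (1.8184, 1.189)
∂g/∂u at (1.8184, 1.189) = 15.039219414016

15.039219414016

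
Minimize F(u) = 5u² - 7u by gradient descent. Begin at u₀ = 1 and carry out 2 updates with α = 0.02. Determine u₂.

0.892

F′(u) = 10u - 7
u₁ = 1 − 0.02·3 = 0.94
u₂ = 0.94 − 0.02·2.4 = 0.892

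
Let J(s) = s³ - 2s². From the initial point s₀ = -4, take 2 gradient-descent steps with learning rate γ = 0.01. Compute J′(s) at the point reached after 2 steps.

111.697494802432

J′(s) = 3s² - 4s
s₁ = -4 − 0.01·64 = -4.64
s₂ = -4.64 − 0.01·83.1488 = -5.471488
J′(s) at (-5.471488) = 111.697494802432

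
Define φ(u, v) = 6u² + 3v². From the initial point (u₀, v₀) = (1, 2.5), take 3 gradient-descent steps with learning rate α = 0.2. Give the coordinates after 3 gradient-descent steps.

∇φ = (12u, 6v)
Step 1: at (1, 2.5), ∇φ = (12, 15) → (1, 2.5) − 0.2·(12, 15) = (-1.4, -0.5)
Step 2: at (-1.4, -0.5), ∇φ = (-16.8, -3) → (-1.4, -0.5) − 0.2·(-16.8, -3) = (1.96, 0.1)
Step 3: at (1.96, 0.1), ∇φ = (23.52, 0.6) → (1.96, 0.1) − 0.2·(23.52, 0.6) = (-2.744, -0.02)

(-2.744, -0.02)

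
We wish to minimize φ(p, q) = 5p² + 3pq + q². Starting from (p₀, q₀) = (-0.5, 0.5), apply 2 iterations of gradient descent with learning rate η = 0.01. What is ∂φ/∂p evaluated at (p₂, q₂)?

-2.80995

∇φ = (10p + 3q, 3p + 2q)
(p₁, q₁) = (-0.5, 0.5) − 0.01·(-3.5, -0.5) = (-0.465, 0.505)
(p₂, q₂) = (-0.465, 0.505) − 0.01·(-3.135, -0.385) = (-0.43365, 0.50885)
∂φ/∂p at (-0.43365, 0.50885) = -2.80995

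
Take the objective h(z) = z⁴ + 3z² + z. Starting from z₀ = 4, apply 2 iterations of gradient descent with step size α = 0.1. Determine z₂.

h′(z) = 4z³ + 6z + 1
Step 1: h′(4) = 281; z₁ = 4 − 0.1·281 = -24.1
Step 2: h′(-24.1) = -56133.684; z₂ = -24.1 − 0.1·(-56133.684) = 5589.2684

5589.2684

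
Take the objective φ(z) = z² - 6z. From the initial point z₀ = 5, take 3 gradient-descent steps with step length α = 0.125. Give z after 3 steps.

φ′(z) = 2z - 6
Step 1: φ′(5) = 4; z₁ = 5 − 0.125·4 = 4.5
Step 2: φ′(4.5) = 3; z₂ = 4.5 − 0.125·3 = 4.125
Step 3: φ′(4.125) = 2.25; z₃ = 4.125 − 0.125·2.25 = 3.84375

3.84375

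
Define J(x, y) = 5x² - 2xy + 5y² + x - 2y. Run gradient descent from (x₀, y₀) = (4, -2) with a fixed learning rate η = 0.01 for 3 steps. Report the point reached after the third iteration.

(2.79712, -1.21208)

∇J = (10x - 2y + 1, -2x + 10y - 2)
(x₁, y₁) = (4, -2) − 0.01·(45, -30) = (3.55, -1.7)
(x₂, y₂) = (3.55, -1.7) − 0.01·(39.9, -26.1) = (3.151, -1.439)
(x₃, y₃) = (3.151, -1.439) − 0.01·(35.388, -22.692) = (2.79712, -1.21208)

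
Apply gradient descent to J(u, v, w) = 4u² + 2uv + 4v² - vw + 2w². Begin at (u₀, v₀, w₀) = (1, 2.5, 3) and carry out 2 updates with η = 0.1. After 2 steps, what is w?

1.29

∇J = (8u + 2v, 2u + 8v - w, -v + 4w)
Step 1: at (1, 2.5, 3), ∇J = (13, 19, 9.5) → (1, 2.5, 3) − 0.1·(13, 19, 9.5) = (-0.3, 0.6, 2.05)
Step 2: at (-0.3, 0.6, 2.05), ∇J = (-1.2, 2.15, 7.6) → (-0.3, 0.6, 2.05) − 0.1·(-1.2, 2.15, 7.6) = (-0.18, 0.385, 1.29)
w = 1.29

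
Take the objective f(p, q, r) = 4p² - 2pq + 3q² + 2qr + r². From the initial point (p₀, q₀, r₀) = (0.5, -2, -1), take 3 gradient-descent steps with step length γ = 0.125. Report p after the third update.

-0.0234375

∇f = (8p - 2q, -2p + 6q + 2r, 2q + 2r)
Step 1: at (0.5, -2, -1), ∇f = (8, -15, -6) → (0.5, -2, -1) − 0.125·(8, -15, -6) = (-0.5, -0.125, -0.25)
Step 2: at (-0.5, -0.125, -0.25), ∇f = (-3.75, -0.25, -0.75) → (-0.5, -0.125, -0.25) − 0.125·(-3.75, -0.25, -0.75) = (-0.03125, -0.09375, -0.15625)
Step 3: at (-0.03125, -0.09375, -0.15625), ∇f = (-0.0625, -0.8125, -0.5) → (-0.03125, -0.09375, -0.15625) − 0.125·(-0.0625, -0.8125, -0.5) = (-0.0234375, 0.0078125, -0.09375)
p = -0.0234375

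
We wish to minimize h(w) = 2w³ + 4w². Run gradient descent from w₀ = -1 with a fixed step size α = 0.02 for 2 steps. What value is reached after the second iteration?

h′(w) = 6w² + 8w
Step 1: h′(-1) = -2; w₁ = -1 − 0.02·(-2) = -0.96
Step 2: h′(-0.96) = -2.1504; w₂ = -0.96 − 0.02·(-2.1504) = -0.916992

-0.916992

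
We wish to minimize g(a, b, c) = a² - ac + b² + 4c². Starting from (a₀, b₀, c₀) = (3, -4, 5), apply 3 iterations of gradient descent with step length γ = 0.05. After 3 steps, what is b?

∇g = (2a - c, 2b, -a + 8c)
Step 1: at (3, -4, 5), ∇g = (1, -8, 37) → (3, -4, 5) − 0.05·(1, -8, 37) = (2.95, -3.6, 3.15)
Step 2: at (2.95, -3.6, 3.15), ∇g = (2.75, -7.2, 22.25) → (2.95, -3.6, 3.15) − 0.05·(2.75, -7.2, 22.25) = (2.8125, -3.24, 2.0375)
Step 3: at (2.8125, -3.24, 2.0375), ∇g = (3.5875, -6.48, 13.4875) → (2.8125, -3.24, 2.0375) − 0.05·(3.5875, -6.48, 13.4875) = (2.633125, -2.916, 1.363125)
b = -2.916

-2.916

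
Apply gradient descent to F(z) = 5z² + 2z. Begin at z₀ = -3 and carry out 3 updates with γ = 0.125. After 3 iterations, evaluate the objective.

-0.1904296875

F′(z) = 10z + 2
z₁ = -3 − 0.125·(-28) = 0.5
z₂ = 0.5 − 0.125·7 = -0.375
z₃ = -0.375 − 0.125·(-1.75) = -0.15625
F(-0.15625) = -0.1904296875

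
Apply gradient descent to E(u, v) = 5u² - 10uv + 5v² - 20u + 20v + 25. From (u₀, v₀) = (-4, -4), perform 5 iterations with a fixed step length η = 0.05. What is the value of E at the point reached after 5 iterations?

∇E = (10u - 10v - 20, -10u + 10v + 20)
Step 1: at (-4, -4), ∇E = (-20, 20) → (-4, -4) − 0.05·(-20, 20) = (-3, -5)
Step 2: at (-3, -5), ∇E = (0, 0) → (-3, -5) − 0.05·(0, 0) = (-3, -5)
Step 3: at (-3, -5), ∇E = (0, 0) → (-3, -5) − 0.05·(0, 0) = (-3, -5)
Step 4: at (-3, -5), ∇E = (0, 0) → (-3, -5) − 0.05·(0, 0) = (-3, -5)
Step 5: at (-3, -5), ∇E = (0, 0) → (-3, -5) − 0.05·(0, 0) = (-3, -5)
E(-3, -5) = 5

5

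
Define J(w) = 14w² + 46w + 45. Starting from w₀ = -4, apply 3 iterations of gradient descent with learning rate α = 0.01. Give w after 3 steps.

-2.522656

J′(w) = 28w + 46
w₁ = -4 − 0.01·(-66) = -3.34
w₂ = -3.34 − 0.01·(-47.52) = -2.8648
w₃ = -2.8648 − 0.01·(-34.2144) = -2.522656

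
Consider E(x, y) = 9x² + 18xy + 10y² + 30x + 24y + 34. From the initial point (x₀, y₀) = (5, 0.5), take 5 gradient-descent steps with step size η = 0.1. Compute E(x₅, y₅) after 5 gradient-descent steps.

8973114.4335969536

∇E = (18x + 18y + 30, 18x + 20y + 24)
(x₁, y₁) = (5, 0.5) − 0.1·(129, 124) = (-7.9, -11.9)
(x₂, y₂) = (-7.9, -11.9) − 0.1·(-326.4, -356.2) = (24.74, 23.72)
(x₃, y₃) = (24.74, 23.72) − 0.1·(902.28, 943.72) = (-65.488, -70.652)
(x₄, y₄) = (-65.488, -70.652) − 0.1·(-2420.52, -2567.824) = (176.564, 186.1304)
(x₅, y₅) = (176.564, 186.1304) − 0.1·(6558.4992, 6924.76) = (-479.28592, -506.3456)
E(-479.28592, -506.3456) = 8973114.4335969536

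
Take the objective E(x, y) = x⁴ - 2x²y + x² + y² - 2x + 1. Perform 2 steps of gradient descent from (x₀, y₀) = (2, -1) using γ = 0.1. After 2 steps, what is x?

∇E = (4x³ - 4xy + 2x - 2, -2x² + 2y)
Step 1: at (2, -1), ∇E = (42, -10) → (2, -1) − 0.1·(42, -10) = (-2.2, 0)
Step 2: at (-2.2, 0), ∇E = (-48.992, -9.68) → (-2.2, 0) − 0.1·(-48.992, -9.68) = (2.6992, 0.968)
x = 2.6992

2.6992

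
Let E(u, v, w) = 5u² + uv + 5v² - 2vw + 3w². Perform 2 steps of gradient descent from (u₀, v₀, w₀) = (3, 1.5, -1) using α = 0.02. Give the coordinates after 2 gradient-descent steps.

(1.874, 0.7998, -0.6776)

∇E = (10u + v, u + 10v - 2w, -2v + 6w)
(u₁, v₁, w₁) = (3, 1.5, -1) − 0.02·(31.5, 20, -9) = (2.37, 1.1, -0.82)
(u₂, v₂, w₂) = (2.37, 1.1, -0.82) − 0.02·(24.8, 15.01, -7.12) = (1.874, 0.7998, -0.6776)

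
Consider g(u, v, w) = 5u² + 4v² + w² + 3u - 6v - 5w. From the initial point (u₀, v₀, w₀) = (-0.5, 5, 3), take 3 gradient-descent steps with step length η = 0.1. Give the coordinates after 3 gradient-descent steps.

(-0.3, 0.784, 2.756)

∇g = (10u + 3, 8v - 6, 2w - 5)
Step 1: at (-0.5, 5, 3), ∇g = (-2, 34, 1) → (-0.5, 5, 3) − 0.1·(-2, 34, 1) = (-0.3, 1.6, 2.9)
Step 2: at (-0.3, 1.6, 2.9), ∇g = (0, 6.8, 0.8) → (-0.3, 1.6, 2.9) − 0.1·(0, 6.8, 0.8) = (-0.3, 0.92, 2.82)
Step 3: at (-0.3, 0.92, 2.82), ∇g = (0, 1.36, 0.64) → (-0.3, 0.92, 2.82) − 0.1·(0, 1.36, 0.64) = (-0.3, 0.784, 2.756)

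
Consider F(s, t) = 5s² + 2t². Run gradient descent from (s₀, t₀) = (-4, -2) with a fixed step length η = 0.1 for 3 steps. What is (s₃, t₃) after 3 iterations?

∇F = (10s, 4t)
(s₁, t₁) = (-4, -2) − 0.1·(-40, -8) = (0, -1.2)
(s₂, t₂) = (0, -1.2) − 0.1·(0, -4.8) = (0, -0.72)
(s₃, t₃) = (0, -0.72) − 0.1·(0, -2.88) = (0, -0.432)

(0, -0.432)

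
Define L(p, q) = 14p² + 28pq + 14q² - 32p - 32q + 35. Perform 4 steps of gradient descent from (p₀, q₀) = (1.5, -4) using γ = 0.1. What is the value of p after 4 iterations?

-812.2152

∇L = (28p + 28q - 32, 28p + 28q - 32)
(p₁, q₁) = (1.5, -4) − 0.1·(-102, -102) = (11.7, 6.2)
(p₂, q₂) = (11.7, 6.2) − 0.1·(469.2, 469.2) = (-35.22, -40.72)
(p₃, q₃) = (-35.22, -40.72) − 0.1·(-2158.32, -2158.32) = (180.612, 175.112)
(p₄, q₄) = (180.612, 175.112) − 0.1·(9928.272, 9928.272) = (-812.2152, -817.7152)
p = -812.2152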